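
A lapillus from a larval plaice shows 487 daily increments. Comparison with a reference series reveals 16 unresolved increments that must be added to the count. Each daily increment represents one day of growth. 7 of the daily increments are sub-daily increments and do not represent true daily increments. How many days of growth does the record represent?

496 d

True daily increment count = 487 − 7 + 16 = 496.
At one daily increment per day, that is 496 days.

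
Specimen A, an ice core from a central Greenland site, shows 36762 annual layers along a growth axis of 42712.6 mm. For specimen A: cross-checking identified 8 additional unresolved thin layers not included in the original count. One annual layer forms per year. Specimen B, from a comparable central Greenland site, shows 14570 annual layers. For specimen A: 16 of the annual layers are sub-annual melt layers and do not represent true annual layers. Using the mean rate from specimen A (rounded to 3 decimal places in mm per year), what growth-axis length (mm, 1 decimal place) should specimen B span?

Specimen A: adjusted count: 36762 − 16 + 8 = 36754 annual layers.
A: 42712.6 mm over 36754 years gives 42712.6 / 36754 ≈ 1.162 mm/year.
Length of B = 1.162 × 14570 = 16930.3 mm.

16930.3 mm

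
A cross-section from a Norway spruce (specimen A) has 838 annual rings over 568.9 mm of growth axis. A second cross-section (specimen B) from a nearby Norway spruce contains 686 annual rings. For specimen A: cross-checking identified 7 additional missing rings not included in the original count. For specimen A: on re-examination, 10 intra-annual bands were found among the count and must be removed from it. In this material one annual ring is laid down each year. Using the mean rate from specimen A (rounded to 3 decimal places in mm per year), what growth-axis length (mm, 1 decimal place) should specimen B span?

467.2 mm

Specimen A: adjusted count: 838 − 10 + 7 = 835 annual rings.
A: Extension rate ≈ 568.9 / 835 = 0.681 mm per year.
For B, 0.681 mm/year × 686 years = 467.2 mm.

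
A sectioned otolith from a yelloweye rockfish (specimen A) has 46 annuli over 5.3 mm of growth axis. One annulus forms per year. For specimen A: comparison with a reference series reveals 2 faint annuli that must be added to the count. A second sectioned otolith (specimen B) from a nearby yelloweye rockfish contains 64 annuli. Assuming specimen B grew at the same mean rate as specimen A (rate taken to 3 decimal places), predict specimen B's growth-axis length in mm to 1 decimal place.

7.0 mm

Specimen A: after corrections the count is 46 + 2 = 48 annuli.
A: 5.3 mm over 48 years gives 5.3 / 48 ≈ 0.110 mm per year.
Length of B = 0.110 × 64 = 7.0 mm.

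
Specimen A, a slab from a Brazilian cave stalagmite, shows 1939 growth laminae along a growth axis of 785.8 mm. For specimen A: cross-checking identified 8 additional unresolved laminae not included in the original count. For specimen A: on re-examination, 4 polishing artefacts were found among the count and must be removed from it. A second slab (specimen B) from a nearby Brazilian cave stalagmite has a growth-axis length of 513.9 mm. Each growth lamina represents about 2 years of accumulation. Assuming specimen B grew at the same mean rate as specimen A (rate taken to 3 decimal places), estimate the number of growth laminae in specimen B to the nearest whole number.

1272 growth laminae

Specimen A: correcting the raw count gives 1939 − 4 + 8 = 1943 true growth laminae.
Specimen A: 1943 growth laminae at 2 years each span 1943 × 2 = 3886 years.
A: Mean rate = 785.8 mm / 3886 years ≈ 0.202 mm per year.
B spans 513.9 / 0.202 = 2544.06 years; at 2 years per growth lamina that is 2544.06 / 2 ≈ 1272 growth laminae.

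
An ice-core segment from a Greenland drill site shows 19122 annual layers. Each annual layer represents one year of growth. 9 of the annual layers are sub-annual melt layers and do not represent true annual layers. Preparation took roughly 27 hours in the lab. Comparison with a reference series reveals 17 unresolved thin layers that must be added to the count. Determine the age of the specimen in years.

19130 yr

After corrections the count is 19122 − 9 + 17 = 19130 annual layers.
One annual layer per year makes the duration 19130 years.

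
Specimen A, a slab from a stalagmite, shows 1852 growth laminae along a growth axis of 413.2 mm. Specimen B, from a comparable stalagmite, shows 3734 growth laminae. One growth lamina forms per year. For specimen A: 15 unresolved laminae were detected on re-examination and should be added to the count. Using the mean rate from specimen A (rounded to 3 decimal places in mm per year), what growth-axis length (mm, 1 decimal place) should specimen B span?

825.2 mm

Specimen A: correcting the raw count gives 1852 + 15 = 1867 true growth laminae.
A: Extension rate ≈ 413.2 / 1867 = 0.221 mm per year.
B's length ≈ 0.221 × 3734 = 825.2 mm.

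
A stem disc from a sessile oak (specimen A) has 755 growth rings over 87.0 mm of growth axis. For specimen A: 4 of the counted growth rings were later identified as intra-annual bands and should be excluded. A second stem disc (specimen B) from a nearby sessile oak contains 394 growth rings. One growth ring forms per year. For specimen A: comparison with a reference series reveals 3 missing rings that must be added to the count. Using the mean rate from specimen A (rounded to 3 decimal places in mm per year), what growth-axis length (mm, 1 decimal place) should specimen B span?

45.3 mm

Specimen A: true growth ring count = 755 − 4 + 3 = 754.
A: 87.0 mm over 754 years gives 87.0 / 754 ≈ 0.115 mm/yr.
B's length ≈ 0.115 × 394 = 45.3 mm.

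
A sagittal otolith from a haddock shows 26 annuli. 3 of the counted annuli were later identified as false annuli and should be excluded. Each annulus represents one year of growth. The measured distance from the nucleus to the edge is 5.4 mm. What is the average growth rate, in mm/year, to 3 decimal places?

True annulus count = 26 − 3 = 23.
Extension rate ≈ 5.4 / 23 = 0.235 mm/year.

0.235 mm/year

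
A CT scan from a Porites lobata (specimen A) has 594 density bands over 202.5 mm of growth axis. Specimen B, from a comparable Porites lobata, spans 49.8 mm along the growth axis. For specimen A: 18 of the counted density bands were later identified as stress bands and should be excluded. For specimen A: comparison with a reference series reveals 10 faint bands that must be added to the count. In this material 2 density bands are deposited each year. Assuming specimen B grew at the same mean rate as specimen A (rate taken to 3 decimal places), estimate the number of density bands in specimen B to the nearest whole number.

144 density bands

Specimen A: true density band count = 594 − 18 + 10 = 586.
Specimen A: with 2 density bands per year, 586 / 2 = 293 years.
A: Extension rate ≈ 202.5 / 293 = 0.691 mm per year.
For B, 49.8 / 0.691 = 72.07 years; at 2 density bands per year that is 72.07 × 2 ≈ 144 density bands.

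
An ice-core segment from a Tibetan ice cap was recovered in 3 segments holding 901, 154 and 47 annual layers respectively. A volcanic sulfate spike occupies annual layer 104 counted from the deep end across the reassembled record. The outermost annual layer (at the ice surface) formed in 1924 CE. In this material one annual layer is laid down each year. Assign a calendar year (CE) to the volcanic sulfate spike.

Total annual layers = 901 + 154 + 47 = 1102.
Between annual layer 104 and the ice surface there are 1102 − 104 = 998 annual layers.
1924 − 998 = 926 CE.

926 CE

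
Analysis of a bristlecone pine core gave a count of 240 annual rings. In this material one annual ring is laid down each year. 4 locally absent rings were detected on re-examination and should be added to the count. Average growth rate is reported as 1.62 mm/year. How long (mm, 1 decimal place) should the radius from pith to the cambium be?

True annual ring count = 240 + 4 = 244.
Length ≈ 1.62 × 244 = 395.3 mm.

395.3 mm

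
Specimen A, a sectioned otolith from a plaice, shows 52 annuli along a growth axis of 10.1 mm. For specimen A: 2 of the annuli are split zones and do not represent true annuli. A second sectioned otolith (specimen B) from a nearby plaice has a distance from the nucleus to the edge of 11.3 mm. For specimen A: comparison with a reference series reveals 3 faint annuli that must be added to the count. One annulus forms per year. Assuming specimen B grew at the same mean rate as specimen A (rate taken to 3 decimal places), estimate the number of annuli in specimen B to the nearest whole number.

59 annuli

Specimen A: true annulus count = 52 − 2 + 3 = 53.
A: Mean rate = 10.1 mm / 53 years ≈ 0.191 mm/year.
For B, 11.3 / 0.191 = 59.16 years ≈ 59 annuli.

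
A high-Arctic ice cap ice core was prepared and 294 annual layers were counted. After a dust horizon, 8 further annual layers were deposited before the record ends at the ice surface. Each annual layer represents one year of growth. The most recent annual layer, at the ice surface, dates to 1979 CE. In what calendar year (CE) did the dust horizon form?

8 annual layers formed after the dust horizon.
Counting back 8 years from 1979 CE places the dust horizon in 1979 − 8 = 1971 CE.

1971 CE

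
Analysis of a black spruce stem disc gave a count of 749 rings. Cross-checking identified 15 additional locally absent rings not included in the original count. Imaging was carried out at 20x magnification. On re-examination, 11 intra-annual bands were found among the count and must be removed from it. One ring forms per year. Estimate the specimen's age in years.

True ring count = 749 − 11 + 15 = 753.
At one ring per year, that is 753 years.

753 years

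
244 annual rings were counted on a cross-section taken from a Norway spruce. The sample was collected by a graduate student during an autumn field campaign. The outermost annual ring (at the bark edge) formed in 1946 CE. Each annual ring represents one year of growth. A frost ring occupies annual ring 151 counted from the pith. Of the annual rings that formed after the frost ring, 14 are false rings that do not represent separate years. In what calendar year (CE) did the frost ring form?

Between annual ring 151 and the bark edge there are 244 − 151 = 93 annual rings.
Removing the 14 false annual rings leaves 93 − 14 = 79 true annual rings beyond the frost ring.
Counting back 79 years from 1946 CE places the frost ring in 1946 − 79 = 1867 CE.

1867 CE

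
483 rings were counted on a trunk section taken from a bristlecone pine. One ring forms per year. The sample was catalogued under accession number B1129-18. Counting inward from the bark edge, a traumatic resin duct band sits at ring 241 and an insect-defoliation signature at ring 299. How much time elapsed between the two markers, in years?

58 years

Separation: 299 − 241 = 58 rings.
At one ring per year, 58 years elapsed between them.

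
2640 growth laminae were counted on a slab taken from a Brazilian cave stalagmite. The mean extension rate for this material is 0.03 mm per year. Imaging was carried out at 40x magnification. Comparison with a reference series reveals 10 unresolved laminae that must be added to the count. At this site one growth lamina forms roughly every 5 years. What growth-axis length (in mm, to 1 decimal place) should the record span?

True growth lamina count = 2640 + 10 = 2650.
Multiplying by 5 years per growth lamina: 2650 × 5 = 13250 years.
Length ≈ 0.03 × 13250 = 397.5 mm.

397.5 mm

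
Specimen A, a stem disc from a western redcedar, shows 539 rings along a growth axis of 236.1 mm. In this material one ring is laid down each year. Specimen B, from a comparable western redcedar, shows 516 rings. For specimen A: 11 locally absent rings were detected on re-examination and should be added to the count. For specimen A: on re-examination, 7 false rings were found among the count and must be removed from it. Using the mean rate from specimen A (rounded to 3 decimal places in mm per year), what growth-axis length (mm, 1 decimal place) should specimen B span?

224.5 mm

Specimen A: correcting the raw count gives 539 − 7 + 11 = 543 true rings.
A: Mean rate = 236.1 mm / 543 years ≈ 0.435 mm/year.
Length of B = 0.435 × 516 = 224.5 mm.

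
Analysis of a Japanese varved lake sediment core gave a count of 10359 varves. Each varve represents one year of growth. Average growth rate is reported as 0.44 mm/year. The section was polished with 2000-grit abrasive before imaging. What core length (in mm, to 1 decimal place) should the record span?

The record spans 10359 years at 0.44 mm per year.
Predicted length = 0.44 mm/year × 10359 years = 4558.0 mm.

4558.0 mm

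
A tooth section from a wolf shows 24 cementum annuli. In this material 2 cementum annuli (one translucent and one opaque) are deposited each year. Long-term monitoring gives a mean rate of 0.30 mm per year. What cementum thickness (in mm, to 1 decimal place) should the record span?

24 cementum annuli at 2 per year is 24 / 2 = 12 years.
Predicted length = 0.30 mm/year × 12 years = 3.6 mm.

3.6 mm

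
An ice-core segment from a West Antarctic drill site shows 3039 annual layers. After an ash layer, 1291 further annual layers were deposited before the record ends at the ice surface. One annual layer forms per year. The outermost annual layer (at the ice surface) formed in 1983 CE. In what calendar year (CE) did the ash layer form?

1291 annual layers post-date the ash layer.
The annual layer at the ice surface is 1983 CE, so the ash layer dates to 1983 − 1291 = 692 CE.

692 CE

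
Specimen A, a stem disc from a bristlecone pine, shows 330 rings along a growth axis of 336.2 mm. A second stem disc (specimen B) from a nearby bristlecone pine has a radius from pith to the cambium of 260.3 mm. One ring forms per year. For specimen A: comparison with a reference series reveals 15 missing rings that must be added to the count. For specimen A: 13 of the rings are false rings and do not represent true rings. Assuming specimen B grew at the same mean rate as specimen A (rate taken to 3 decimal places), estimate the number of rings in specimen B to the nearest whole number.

257 rings

Specimen A: after corrections the count is 330 − 13 + 15 = 332 rings.
A: Extension rate ≈ 336.2 / 332 = 1.013 mm per year.
Specimen B: 260.3 mm / 1.013 mm per year = 256.96 years ≈ 257 rings.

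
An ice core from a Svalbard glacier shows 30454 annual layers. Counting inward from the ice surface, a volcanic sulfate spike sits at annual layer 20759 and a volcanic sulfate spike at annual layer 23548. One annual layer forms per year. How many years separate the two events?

2789 years

23548 − 20759 = 2789 annual layers lie between the two events.
That is 2789 years at one annual layer per year.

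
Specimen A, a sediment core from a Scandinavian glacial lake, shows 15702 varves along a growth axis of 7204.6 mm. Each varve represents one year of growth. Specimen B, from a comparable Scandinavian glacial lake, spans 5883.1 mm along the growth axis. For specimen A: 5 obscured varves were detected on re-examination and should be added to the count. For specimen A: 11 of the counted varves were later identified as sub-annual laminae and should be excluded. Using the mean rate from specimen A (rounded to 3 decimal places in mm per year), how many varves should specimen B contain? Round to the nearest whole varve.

12817 varves

Specimen A: true varve count = 15702 − 11 + 5 = 15696.
A: Mean rate = 7204.6 mm / 15696 years ≈ 0.459 mm per year.
For B, 5883.1 / 0.459 = 12817.21 years ≈ 12817 varves.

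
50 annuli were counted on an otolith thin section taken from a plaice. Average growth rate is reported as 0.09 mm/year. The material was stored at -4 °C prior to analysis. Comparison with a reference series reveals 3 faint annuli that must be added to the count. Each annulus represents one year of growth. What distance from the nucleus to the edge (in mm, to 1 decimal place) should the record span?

4.8 mm

Correcting the raw count gives 50 + 3 = 53 true annuli.
Length ≈ 0.09 × 53 = 4.8 mm.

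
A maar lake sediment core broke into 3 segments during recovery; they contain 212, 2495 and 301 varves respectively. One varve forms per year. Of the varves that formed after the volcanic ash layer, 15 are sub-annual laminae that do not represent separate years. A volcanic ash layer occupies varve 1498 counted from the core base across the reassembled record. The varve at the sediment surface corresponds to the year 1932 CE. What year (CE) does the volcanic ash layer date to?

437 CE

Total varves = 212 + 2495 + 301 = 3008.
The volcanic ash layer sits at varve 1498 from the core base, so 3008 − 1498 = 1510 varves formed after it.
1510 − 15 false = 1495 true varves after the volcanic ash layer.
1932 − 1495 = 437 CE.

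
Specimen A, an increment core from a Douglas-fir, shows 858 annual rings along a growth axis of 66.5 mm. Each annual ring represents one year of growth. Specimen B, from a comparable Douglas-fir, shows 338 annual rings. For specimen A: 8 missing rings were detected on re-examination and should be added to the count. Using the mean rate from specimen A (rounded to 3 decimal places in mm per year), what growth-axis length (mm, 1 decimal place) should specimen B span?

Specimen A: adjusted count: 858 + 8 = 866 annual rings.
A: 66.5 mm over 866 years gives 66.5 / 866 ≈ 0.077 mm/year.
Length of B = 0.077 × 338 = 26.0 mm.

26.0 mm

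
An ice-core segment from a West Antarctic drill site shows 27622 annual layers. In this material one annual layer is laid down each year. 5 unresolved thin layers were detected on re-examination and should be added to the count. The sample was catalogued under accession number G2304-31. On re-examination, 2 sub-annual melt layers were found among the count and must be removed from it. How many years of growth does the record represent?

Adjusted count: 27622 − 2 + 5 = 27625 annual layers.
With a one-to-one annual layer periodicity this is 27625 years.

27625 yr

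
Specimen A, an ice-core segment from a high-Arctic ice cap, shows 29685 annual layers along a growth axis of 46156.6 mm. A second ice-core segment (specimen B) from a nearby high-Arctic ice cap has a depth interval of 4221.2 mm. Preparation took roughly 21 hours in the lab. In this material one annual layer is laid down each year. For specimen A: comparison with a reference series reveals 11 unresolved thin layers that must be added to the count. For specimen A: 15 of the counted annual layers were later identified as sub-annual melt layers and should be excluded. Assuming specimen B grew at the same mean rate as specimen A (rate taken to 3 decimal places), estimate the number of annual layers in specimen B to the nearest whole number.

Specimen A: correcting the raw count gives 29685 − 15 + 11 = 29681 true annual layers.
A: Mean rate = 46156.6 mm / 29681 years ≈ 1.555 mm/year.
B spans 4221.2 / 1.555 = 2714.60 years ≈ 2715 annual layers.

2715 annual layers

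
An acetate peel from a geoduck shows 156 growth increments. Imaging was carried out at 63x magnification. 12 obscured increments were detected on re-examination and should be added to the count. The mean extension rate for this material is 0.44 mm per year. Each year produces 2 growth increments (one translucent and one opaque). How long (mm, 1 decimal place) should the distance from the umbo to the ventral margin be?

Adjusted count: 156 + 12 = 168 growth increments.
With 2 growth increments per year, 168 / 2 = 84 years.
Length ≈ 0.44 × 84 = 37.0 mm.

37.0 mm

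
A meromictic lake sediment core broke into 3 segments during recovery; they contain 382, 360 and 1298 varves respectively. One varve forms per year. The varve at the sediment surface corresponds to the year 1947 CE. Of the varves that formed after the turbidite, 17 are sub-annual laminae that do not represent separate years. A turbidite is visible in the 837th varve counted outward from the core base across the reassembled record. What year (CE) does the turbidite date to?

761 CE

Total varves = 382 + 360 + 1298 = 2040.
2040 − 837 = 1203 varves lie beyond the turbidite toward the sediment surface.
Removing the 17 false varves leaves 1203 − 17 = 1186 true varves beyond the turbidite.
The varve at the sediment surface is 1947 CE, so the turbidite dates to 1947 − 1186 = 761 CE.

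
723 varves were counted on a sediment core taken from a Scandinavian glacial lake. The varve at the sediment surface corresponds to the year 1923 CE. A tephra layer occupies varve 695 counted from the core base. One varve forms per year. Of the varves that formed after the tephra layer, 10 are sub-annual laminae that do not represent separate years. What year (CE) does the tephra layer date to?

1905 CE

Between varve 695 and the sediment surface there are 723 − 695 = 28 varves.
28 − 10 false = 18 true varves after the tephra layer.
The varve at the sediment surface is 1923 CE, so the tephra layer dates to 1923 − 18 = 1905 CE.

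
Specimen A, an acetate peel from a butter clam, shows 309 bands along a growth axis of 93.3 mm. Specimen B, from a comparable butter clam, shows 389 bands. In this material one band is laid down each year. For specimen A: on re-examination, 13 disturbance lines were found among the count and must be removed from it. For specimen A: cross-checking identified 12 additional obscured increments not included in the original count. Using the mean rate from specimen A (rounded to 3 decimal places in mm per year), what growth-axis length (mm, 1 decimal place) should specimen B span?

Specimen A: true band count = 309 − 13 + 12 = 308.
A: 93.3 mm over 308 years gives 93.3 / 308 ≈ 0.303 mm per year.
B's length ≈ 0.303 × 389 = 117.9 mm.

117.9 mm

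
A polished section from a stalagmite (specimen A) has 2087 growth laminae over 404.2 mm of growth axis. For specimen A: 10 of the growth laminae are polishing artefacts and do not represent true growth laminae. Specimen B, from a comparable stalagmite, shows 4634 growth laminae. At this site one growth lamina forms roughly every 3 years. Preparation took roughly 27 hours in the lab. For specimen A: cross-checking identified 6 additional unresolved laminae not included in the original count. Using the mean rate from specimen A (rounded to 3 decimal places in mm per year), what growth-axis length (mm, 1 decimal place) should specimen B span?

Specimen A: after corrections the count is 2087 − 10 + 6 = 2083 growth laminae.
Specimen A: multiplying by 3 years per growth lamina: 2083 × 3 = 6249 years.
A: Mean rate = 404.2 mm / 6249 years ≈ 0.065 mm/yr.
Specimen B: 4634 growth laminae at 3 years each span 4634 × 3 = 13902 years. Length of B = 0.065 × 13902 = 903.6 mm.

903.6 mm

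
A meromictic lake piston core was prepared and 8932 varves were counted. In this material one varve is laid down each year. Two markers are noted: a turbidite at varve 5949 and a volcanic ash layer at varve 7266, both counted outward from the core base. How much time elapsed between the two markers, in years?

Separation: 7266 − 5949 = 1317 varves.
One varve per year makes the interval 1317 years.

1317 yr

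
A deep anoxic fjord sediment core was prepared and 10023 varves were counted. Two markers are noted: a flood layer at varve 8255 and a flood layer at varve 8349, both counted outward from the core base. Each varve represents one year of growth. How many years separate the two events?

94 years

The two markers are separated by 8349 − 8255 = 94 varves.
One varve per year makes the interval 94 years.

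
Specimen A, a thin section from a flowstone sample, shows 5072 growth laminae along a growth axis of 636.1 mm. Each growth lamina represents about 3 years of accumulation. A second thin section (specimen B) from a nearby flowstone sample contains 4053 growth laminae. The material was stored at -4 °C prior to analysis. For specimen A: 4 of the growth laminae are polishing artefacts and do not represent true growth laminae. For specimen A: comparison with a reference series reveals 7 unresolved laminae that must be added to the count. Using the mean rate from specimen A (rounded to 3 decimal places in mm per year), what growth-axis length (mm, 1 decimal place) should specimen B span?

Specimen A: correcting the raw count gives 5072 − 4 + 7 = 5075 true growth laminae.
Specimen A: multiplying by 3 years per growth lamina: 5075 × 3 = 15225 years.
A: 636.1 mm over 15225 years gives 636.1 / 15225 ≈ 0.042 mm/yr.
Specimen B: at 3 years per growth lamina, 4053 × 3 = 12159 years. For B, 0.042 mm/year × 12159 years = 510.7 mm.

510.7 mm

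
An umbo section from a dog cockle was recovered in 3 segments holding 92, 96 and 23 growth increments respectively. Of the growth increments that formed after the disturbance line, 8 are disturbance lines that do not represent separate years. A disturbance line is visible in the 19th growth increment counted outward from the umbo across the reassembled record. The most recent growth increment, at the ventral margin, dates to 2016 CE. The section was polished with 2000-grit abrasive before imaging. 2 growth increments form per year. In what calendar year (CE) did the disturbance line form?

1924 CE

Total growth increments = 92 + 96 + 23 = 211.
Between growth increment 19 and the ventral margin there are 211 − 19 = 192 growth increments.
Excluding 8 false growth increments: 192 − 8 = 184.
With 2 growth increments per year, 184 / 2 = 92 years.
Counting back 92 years from 2016 CE places the disturbance line in 2016 − 92 = 1924 CE.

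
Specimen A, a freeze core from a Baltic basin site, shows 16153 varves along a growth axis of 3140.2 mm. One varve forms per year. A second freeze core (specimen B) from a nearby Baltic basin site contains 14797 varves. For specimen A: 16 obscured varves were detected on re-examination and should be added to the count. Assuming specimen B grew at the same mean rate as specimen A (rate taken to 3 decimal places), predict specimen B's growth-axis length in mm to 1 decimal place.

2870.6 mm

Specimen A: correcting the raw count gives 16153 + 16 = 16169 true varves.
A: Mean rate = 3140.2 mm / 16169 years ≈ 0.194 mm/year.
Length of B = 0.194 × 14797 = 2870.6 mm.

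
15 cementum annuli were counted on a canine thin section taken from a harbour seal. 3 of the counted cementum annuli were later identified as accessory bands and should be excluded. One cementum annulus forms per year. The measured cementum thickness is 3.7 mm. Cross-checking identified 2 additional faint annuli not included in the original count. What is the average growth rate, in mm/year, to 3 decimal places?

0.264 mm/year

After corrections the count is 15 − 3 + 2 = 14 cementum annuli.
Extension rate ≈ 3.7 / 14 = 0.264 mm/year.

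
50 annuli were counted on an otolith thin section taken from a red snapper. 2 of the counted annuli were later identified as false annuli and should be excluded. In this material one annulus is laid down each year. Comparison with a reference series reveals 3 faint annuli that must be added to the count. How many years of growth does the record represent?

51 years

Adjusted count: 50 − 2 + 3 = 51 annuli.
At one annulus per year, that is 51 years.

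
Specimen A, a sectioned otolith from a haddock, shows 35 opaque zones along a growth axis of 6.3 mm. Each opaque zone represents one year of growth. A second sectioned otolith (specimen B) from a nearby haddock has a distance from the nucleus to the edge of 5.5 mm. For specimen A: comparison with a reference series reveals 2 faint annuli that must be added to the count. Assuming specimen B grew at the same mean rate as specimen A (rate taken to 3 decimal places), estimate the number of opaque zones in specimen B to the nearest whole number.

32 opaque zones

Specimen A: true opaque zone count = 35 + 2 = 37.
A: 6.3 mm over 37 years gives 6.3 / 37 ≈ 0.170 mm/yr.
Specimen B: 5.5 mm / 0.170 mm per year = 32.35 years ≈ 32 opaque zones.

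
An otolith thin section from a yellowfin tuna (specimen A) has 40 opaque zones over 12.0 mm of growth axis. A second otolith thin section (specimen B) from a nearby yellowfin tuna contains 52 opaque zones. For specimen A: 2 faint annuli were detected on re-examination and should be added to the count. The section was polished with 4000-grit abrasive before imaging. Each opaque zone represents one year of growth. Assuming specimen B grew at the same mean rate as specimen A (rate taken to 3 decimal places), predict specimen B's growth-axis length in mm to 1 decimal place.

Specimen A: after corrections the count is 40 + 2 = 42 opaque zones.
A: Extension rate ≈ 12.0 / 42 = 0.286 mm per year.
B's length ≈ 0.286 × 52 = 14.9 mm.

14.9 mm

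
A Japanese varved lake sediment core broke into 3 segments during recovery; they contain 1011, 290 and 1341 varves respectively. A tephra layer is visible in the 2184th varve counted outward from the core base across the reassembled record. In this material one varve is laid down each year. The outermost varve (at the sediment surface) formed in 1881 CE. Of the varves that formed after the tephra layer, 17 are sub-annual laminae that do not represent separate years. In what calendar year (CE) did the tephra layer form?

1440 CE

Total varves = 1011 + 290 + 1341 = 2642.
2642 − 2184 = 458 varves lie beyond the tephra layer toward the sediment surface.
458 − 17 false = 441 true varves after the tephra layer.
1881 − 441 = 1440 CE.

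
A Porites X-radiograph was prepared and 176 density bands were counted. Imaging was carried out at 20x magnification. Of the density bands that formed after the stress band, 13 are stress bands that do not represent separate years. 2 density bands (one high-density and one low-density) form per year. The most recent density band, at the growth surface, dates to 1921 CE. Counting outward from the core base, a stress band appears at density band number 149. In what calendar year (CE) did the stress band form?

176 − 149 = 27 density bands lie beyond the stress band toward the growth surface.
Removing the 13 false density bands leaves 27 − 13 = 14 true density bands beyond the stress band.
14 density bands at 2 per year is 14 / 2 = 7 years.
Counting back 7 years from 1921 CE places the stress band in 1921 − 7 = 1914 CE.

1914 CE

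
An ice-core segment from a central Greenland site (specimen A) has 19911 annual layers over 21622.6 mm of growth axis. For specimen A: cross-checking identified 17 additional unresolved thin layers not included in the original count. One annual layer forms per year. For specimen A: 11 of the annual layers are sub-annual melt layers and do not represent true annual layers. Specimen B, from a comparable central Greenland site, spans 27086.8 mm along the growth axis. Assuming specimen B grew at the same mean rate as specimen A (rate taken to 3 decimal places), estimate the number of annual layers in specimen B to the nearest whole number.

24942 annual layers

Specimen A: correcting the raw count gives 19911 − 11 + 17 = 19917 true annual layers.
A: Extension rate ≈ 21622.6 / 19917 = 1.086 mm/year.
B spans 27086.8 / 1.086 = 24941.80 years ≈ 24942 annual layers.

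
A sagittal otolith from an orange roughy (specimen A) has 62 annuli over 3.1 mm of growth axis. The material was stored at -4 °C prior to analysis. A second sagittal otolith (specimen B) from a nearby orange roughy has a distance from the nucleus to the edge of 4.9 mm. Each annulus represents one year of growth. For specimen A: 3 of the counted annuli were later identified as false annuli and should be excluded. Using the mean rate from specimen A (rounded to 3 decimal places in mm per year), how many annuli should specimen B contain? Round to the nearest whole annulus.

92 annuli

Specimen A: correcting the raw count gives 62 − 3 = 59 true annuli.
A: Extension rate ≈ 3.1 / 59 = 0.053 mm/year.
For B, 4.9 / 0.053 = 92.45 years ≈ 92 annuli.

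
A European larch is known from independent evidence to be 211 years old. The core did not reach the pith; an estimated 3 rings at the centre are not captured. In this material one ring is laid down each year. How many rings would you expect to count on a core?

Expected rings over 211 years: 211.
Less the 3 uncaptured rings: 211 − 3 = 208.

208 rings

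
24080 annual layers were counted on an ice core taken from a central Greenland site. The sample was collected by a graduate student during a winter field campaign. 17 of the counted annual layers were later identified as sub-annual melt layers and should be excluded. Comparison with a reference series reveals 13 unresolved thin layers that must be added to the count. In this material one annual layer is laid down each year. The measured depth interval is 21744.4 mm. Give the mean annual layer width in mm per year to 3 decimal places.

0.903 mm per year

After corrections the count is 24080 − 17 + 13 = 24076 annual layers.
Mean rate = 21744.4 mm / 24076 years ≈ 0.903 mm per year.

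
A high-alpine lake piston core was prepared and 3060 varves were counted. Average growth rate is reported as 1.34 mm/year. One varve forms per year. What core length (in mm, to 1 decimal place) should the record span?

3060 years of growth are recorded.
3060 years at 1.34 mm/year gives 1.34 × 3060 = 4100.4 mm.

4100.4 mm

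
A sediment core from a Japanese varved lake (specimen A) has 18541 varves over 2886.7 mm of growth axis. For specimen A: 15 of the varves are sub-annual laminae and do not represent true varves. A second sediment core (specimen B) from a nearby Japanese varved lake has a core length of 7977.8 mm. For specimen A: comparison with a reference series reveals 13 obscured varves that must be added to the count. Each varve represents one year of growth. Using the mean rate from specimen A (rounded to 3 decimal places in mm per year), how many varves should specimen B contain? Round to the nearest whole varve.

51140 varves

Specimen A: adjusted count: 18541 − 15 + 13 = 18539 varves.
A: Extension rate ≈ 2886.7 / 18539 = 0.156 mm/yr.
B spans 7977.8 / 0.156 = 51139.74 years ≈ 51140 varves.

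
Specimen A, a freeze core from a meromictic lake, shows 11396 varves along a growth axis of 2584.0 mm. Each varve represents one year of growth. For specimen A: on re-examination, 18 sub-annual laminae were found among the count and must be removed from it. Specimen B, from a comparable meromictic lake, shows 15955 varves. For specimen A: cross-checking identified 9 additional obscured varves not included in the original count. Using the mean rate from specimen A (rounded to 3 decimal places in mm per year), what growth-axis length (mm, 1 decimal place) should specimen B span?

Specimen A: true varve count = 11396 − 18 + 9 = 11387.
A: Mean rate = 2584.0 mm / 11387 years ≈ 0.227 mm/yr.
Length of B = 0.227 × 15955 = 3621.8 mm.

3621.8 mm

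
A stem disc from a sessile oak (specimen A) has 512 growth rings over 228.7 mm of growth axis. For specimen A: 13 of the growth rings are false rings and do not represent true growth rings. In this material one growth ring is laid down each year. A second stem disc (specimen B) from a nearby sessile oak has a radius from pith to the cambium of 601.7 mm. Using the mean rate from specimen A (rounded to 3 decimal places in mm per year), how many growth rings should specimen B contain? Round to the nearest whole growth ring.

1314 growth rings

Specimen A: correcting the raw count gives 512 − 13 = 499 true growth rings.
A: 228.7 mm over 499 years gives 228.7 / 499 ≈ 0.458 mm/yr.
B spans 601.7 / 0.458 = 1313.76 years ≈ 1314 growth rings.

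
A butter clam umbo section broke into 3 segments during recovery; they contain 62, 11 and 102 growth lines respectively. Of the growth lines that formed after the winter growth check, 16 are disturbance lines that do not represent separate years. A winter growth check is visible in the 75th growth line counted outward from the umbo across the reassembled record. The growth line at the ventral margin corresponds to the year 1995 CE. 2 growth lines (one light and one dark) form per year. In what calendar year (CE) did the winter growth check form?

1953 CE

Total growth lines = 62 + 11 + 102 = 175.
175 − 75 = 100 growth lines lie beyond the winter growth check toward the ventral margin.
Excluding 16 false growth lines: 100 − 16 = 84.
With 2 growth lines per year, 84 / 2 = 42 years.
Counting back 42 years from 1995 CE places the winter growth check in 1995 − 42 = 1953 CE.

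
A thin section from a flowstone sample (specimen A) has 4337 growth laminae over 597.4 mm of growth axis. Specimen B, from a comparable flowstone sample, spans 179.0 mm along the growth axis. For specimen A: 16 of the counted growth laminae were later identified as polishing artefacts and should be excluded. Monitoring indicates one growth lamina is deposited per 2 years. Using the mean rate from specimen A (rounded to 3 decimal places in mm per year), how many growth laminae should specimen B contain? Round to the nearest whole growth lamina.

Specimen A: true growth lamina count = 4337 − 16 = 4321.
Specimen A: multiplying by 2 years per growth lamina: 4321 × 2 = 8642 years.
A: Mean rate = 597.4 mm / 8642 years ≈ 0.069 mm/yr.
For B, 179.0 / 0.069 = 2594.20 years; at 2 years per growth lamina that is 2594.20 / 2 ≈ 1297 growth laminae.

1297 growth laminae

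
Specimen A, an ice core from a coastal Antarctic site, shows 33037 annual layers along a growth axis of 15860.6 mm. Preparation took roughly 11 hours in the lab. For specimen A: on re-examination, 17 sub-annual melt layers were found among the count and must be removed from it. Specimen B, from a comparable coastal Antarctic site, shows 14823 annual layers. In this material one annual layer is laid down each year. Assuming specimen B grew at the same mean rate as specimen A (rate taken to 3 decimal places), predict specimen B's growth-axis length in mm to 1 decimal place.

7115.0 mm

Specimen A: correcting the raw count gives 33037 − 17 = 33020 true annual layers.
A: Mean rate = 15860.6 mm / 33020 years ≈ 0.480 mm/year.
For B, 0.480 mm/year × 14823 years = 7115.0 mm.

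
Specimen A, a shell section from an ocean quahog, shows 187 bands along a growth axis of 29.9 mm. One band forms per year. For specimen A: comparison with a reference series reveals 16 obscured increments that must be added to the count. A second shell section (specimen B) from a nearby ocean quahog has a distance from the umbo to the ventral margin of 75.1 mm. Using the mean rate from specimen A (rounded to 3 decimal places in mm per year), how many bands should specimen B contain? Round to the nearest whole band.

Specimen A: correcting the raw count gives 187 + 16 = 203 true bands.
A: 29.9 mm over 203 years gives 29.9 / 203 ≈ 0.147 mm per year.
B spans 75.1 / 0.147 = 510.88 years ≈ 511 bands.

511 bands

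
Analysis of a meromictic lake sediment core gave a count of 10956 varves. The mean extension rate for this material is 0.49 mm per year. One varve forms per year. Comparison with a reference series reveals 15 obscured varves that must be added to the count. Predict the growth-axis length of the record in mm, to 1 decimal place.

5375.8 mm

True varve count = 10956 + 15 = 10971.
Predicted length = 0.49 mm/year × 10971 years = 5375.8 mm.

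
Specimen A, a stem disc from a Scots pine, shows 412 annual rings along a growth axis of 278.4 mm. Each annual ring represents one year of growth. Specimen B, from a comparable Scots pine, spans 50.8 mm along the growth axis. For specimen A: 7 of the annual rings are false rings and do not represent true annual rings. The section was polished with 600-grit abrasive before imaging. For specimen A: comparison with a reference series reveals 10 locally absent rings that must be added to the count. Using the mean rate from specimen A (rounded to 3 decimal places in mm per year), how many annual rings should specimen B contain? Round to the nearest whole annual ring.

76 annual rings

Specimen A: correcting the raw count gives 412 − 7 + 10 = 415 true annual rings.
A: Extension rate ≈ 278.4 / 415 = 0.671 mm/yr.
B spans 50.8 / 0.671 = 75.71 years ≈ 76 annual rings.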